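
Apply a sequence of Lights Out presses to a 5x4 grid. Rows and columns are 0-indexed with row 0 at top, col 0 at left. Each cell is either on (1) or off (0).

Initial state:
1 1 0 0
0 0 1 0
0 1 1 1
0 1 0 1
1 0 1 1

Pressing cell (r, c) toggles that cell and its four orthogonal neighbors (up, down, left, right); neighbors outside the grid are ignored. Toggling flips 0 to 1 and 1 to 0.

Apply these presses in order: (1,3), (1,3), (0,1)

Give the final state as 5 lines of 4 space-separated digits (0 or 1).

After press 1 at (1,3):
1 1 0 1
0 0 0 1
0 1 1 0
0 1 0 1
1 0 1 1

After press 2 at (1,3):
1 1 0 0
0 0 1 0
0 1 1 1
0 1 0 1
1 0 1 1

After press 3 at (0,1):
0 0 1 0
0 1 1 0
0 1 1 1
0 1 0 1
1 0 1 1

Answer: 0 0 1 0
0 1 1 0
0 1 1 1
0 1 0 1
1 0 1 1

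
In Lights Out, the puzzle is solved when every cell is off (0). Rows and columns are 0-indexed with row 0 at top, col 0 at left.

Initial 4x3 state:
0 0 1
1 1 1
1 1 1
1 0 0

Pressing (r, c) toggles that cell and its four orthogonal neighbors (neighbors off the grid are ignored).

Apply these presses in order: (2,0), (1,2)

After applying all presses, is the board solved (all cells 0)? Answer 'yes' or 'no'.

After press 1 at (2,0):
0 0 1
0 1 1
0 0 1
0 0 0

After press 2 at (1,2):
0 0 0
0 0 0
0 0 0
0 0 0

Lights still on: 0

Answer: yes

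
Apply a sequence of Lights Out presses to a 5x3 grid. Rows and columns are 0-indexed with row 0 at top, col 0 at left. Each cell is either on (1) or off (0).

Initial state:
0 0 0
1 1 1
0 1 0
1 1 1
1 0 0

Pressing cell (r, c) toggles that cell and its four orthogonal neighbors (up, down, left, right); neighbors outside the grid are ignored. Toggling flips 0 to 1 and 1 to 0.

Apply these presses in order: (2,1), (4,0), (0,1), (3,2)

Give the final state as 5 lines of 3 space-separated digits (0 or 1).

After press 1 at (2,1):
0 0 0
1 0 1
1 0 1
1 0 1
1 0 0

After press 2 at (4,0):
0 0 0
1 0 1
1 0 1
0 0 1
0 1 0

After press 3 at (0,1):
1 1 1
1 1 1
1 0 1
0 0 1
0 1 0

After press 4 at (3,2):
1 1 1
1 1 1
1 0 0
0 1 0
0 1 1

Answer: 1 1 1
1 1 1
1 0 0
0 1 0
0 1 1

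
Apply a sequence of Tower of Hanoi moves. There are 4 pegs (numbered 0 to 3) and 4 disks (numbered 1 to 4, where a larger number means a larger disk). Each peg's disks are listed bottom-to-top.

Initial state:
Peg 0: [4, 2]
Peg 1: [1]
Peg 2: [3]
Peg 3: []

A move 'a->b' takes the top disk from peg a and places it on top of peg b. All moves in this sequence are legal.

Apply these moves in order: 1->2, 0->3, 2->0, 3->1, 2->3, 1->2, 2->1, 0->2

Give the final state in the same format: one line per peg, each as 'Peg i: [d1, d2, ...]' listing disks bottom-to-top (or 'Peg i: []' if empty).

After move 1 (1->2):
Peg 0: [4, 2]
Peg 1: []
Peg 2: [3, 1]
Peg 3: []

After move 2 (0->3):
Peg 0: [4]
Peg 1: []
Peg 2: [3, 1]
Peg 3: [2]

After move 3 (2->0):
Peg 0: [4, 1]
Peg 1: []
Peg 2: [3]
Peg 3: [2]

After move 4 (3->1):
Peg 0: [4, 1]
Peg 1: [2]
Peg 2: [3]
Peg 3: []

After move 5 (2->3):
Peg 0: [4, 1]
Peg 1: [2]
Peg 2: []
Peg 3: [3]

After move 6 (1->2):
Peg 0: [4, 1]
Peg 1: []
Peg 2: [2]
Peg 3: [3]

After move 7 (2->1):
Peg 0: [4, 1]
Peg 1: [2]
Peg 2: []
Peg 3: [3]

After move 8 (0->2):
Peg 0: [4]
Peg 1: [2]
Peg 2: [1]
Peg 3: [3]

Answer: Peg 0: [4]
Peg 1: [2]
Peg 2: [1]
Peg 3: [3]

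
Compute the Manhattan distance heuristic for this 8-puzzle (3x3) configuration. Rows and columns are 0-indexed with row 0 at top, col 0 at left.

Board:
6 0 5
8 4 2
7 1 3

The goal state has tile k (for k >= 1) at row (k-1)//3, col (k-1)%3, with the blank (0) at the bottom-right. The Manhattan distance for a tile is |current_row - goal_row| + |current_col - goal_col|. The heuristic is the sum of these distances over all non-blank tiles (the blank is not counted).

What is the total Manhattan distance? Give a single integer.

Answer: 15

Derivation:
Tile 6: at (0,0), goal (1,2), distance |0-1|+|0-2| = 3
Tile 5: at (0,2), goal (1,1), distance |0-1|+|2-1| = 2
Tile 8: at (1,0), goal (2,1), distance |1-2|+|0-1| = 2
Tile 4: at (1,1), goal (1,0), distance |1-1|+|1-0| = 1
Tile 2: at (1,2), goal (0,1), distance |1-0|+|2-1| = 2
Tile 7: at (2,0), goal (2,0), distance |2-2|+|0-0| = 0
Tile 1: at (2,1), goal (0,0), distance |2-0|+|1-0| = 3
Tile 3: at (2,2), goal (0,2), distance |2-0|+|2-2| = 2
Sum: 3 + 2 + 2 + 1 + 2 + 0 + 3 + 2 = 15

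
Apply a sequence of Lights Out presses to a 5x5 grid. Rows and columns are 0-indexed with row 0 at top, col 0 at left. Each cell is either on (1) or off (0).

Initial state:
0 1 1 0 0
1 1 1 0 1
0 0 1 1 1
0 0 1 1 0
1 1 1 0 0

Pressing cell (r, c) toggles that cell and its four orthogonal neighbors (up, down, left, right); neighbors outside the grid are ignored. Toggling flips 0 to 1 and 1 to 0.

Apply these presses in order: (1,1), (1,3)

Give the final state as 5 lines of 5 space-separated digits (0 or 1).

Answer: 0 0 1 1 0
0 0 1 1 0
0 1 1 0 1
0 0 1 1 0
1 1 1 0 0

Derivation:
After press 1 at (1,1):
0 0 1 0 0
0 0 0 0 1
0 1 1 1 1
0 0 1 1 0
1 1 1 0 0

After press 2 at (1,3):
0 0 1 1 0
0 0 1 1 0
0 1 1 0 1
0 0 1 1 0
1 1 1 0 0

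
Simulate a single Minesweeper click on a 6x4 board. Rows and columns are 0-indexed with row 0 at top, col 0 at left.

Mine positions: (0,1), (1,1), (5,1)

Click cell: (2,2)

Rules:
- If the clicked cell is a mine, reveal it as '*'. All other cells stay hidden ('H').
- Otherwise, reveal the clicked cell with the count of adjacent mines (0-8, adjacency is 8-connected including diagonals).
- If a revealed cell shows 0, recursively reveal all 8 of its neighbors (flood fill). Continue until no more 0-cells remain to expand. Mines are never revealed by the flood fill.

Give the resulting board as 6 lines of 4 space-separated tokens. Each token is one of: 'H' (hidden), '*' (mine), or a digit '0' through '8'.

H H H H
H H H H
H H 1 H
H H H H
H H H H
H H H H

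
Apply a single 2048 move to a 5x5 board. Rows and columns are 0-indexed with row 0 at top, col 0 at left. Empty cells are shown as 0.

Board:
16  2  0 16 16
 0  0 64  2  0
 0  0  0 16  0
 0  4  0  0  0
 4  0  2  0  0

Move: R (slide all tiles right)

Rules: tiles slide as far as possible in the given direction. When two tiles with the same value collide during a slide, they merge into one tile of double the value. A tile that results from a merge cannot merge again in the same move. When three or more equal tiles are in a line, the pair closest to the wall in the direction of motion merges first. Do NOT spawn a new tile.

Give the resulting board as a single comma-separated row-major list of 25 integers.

Answer: 0, 0, 16, 2, 32, 0, 0, 0, 64, 2, 0, 0, 0, 0, 16, 0, 0, 0, 0, 4, 0, 0, 0, 4, 2

Derivation:
Slide right:
row 0: [16, 2, 0, 16, 16] -> [0, 0, 16, 2, 32]
row 1: [0, 0, 64, 2, 0] -> [0, 0, 0, 64, 2]
row 2: [0, 0, 0, 16, 0] -> [0, 0, 0, 0, 16]
row 3: [0, 4, 0, 0, 0] -> [0, 0, 0, 0, 4]
row 4: [4, 0, 2, 0, 0] -> [0, 0, 0, 4, 2]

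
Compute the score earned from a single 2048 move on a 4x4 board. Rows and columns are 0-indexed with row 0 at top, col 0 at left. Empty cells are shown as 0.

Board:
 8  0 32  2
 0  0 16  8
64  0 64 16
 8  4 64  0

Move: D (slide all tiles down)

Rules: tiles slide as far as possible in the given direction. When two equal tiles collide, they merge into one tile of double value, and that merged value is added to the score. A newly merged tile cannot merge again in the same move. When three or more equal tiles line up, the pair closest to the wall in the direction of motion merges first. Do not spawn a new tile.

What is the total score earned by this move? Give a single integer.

Slide down:
col 0: [8, 0, 64, 8] -> [0, 8, 64, 8]  score +0 (running 0)
col 1: [0, 0, 0, 4] -> [0, 0, 0, 4]  score +0 (running 0)
col 2: [32, 16, 64, 64] -> [0, 32, 16, 128]  score +128 (running 128)
col 3: [2, 8, 16, 0] -> [0, 2, 8, 16]  score +0 (running 128)
Board after move:
  0   0   0   0
  8   0  32   2
 64   0  16   8
  8   4 128  16

Answer: 128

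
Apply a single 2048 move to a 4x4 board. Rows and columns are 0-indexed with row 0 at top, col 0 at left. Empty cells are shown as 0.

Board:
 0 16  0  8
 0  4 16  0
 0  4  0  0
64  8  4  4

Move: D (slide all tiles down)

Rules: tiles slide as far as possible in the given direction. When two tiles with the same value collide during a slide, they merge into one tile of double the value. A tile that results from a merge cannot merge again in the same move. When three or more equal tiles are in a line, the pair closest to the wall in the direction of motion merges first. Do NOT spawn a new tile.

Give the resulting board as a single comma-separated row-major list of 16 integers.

Answer: 0, 0, 0, 0, 0, 16, 0, 0, 0, 8, 16, 8, 64, 8, 4, 4

Derivation:
Slide down:
col 0: [0, 0, 0, 64] -> [0, 0, 0, 64]
col 1: [16, 4, 4, 8] -> [0, 16, 8, 8]
col 2: [0, 16, 0, 4] -> [0, 0, 16, 4]
col 3: [8, 0, 0, 4] -> [0, 0, 8, 4]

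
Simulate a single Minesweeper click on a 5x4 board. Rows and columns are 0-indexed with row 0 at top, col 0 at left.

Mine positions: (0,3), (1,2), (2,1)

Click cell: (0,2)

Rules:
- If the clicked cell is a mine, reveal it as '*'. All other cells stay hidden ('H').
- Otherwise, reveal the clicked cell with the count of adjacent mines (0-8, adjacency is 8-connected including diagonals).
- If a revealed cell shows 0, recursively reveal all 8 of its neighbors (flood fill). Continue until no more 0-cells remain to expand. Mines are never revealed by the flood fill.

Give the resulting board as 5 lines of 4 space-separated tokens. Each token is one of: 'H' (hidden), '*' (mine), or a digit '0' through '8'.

H H 2 H
H H H H
H H H H
H H H H
H H H H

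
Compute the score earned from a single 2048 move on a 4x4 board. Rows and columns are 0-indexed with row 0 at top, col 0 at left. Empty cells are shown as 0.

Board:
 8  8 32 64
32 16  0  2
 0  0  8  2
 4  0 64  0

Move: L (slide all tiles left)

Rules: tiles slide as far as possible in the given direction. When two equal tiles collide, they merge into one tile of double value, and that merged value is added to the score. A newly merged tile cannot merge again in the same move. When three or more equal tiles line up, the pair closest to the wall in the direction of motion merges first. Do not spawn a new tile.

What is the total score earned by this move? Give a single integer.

Answer: 16

Derivation:
Slide left:
row 0: [8, 8, 32, 64] -> [16, 32, 64, 0]  score +16 (running 16)
row 1: [32, 16, 0, 2] -> [32, 16, 2, 0]  score +0 (running 16)
row 2: [0, 0, 8, 2] -> [8, 2, 0, 0]  score +0 (running 16)
row 3: [4, 0, 64, 0] -> [4, 64, 0, 0]  score +0 (running 16)
Board after move:
16 32 64  0
32 16  2  0
 8  2  0  0
 4 64  0  0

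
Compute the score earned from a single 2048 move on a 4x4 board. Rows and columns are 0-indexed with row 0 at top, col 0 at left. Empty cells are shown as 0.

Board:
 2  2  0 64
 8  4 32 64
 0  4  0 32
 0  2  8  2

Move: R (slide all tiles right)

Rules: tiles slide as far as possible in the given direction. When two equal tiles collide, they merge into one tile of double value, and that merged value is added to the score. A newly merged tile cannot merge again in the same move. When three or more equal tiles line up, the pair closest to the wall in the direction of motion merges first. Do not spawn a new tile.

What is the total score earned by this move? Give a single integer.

Slide right:
row 0: [2, 2, 0, 64] -> [0, 0, 4, 64]  score +4 (running 4)
row 1: [8, 4, 32, 64] -> [8, 4, 32, 64]  score +0 (running 4)
row 2: [0, 4, 0, 32] -> [0, 0, 4, 32]  score +0 (running 4)
row 3: [0, 2, 8, 2] -> [0, 2, 8, 2]  score +0 (running 4)
Board after move:
 0  0  4 64
 8  4 32 64
 0  0  4 32
 0  2  8  2

Answer: 4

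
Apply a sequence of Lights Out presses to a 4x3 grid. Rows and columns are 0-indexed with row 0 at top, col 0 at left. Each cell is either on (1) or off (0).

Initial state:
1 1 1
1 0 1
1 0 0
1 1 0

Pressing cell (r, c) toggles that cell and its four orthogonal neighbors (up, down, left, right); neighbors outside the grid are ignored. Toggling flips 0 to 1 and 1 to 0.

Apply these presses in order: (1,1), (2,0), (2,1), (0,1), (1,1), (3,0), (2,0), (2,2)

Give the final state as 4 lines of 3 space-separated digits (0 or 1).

After press 1 at (1,1):
1 0 1
0 1 0
1 1 0
1 1 0

After press 2 at (2,0):
1 0 1
1 1 0
0 0 0
0 1 0

After press 3 at (2,1):
1 0 1
1 0 0
1 1 1
0 0 0

After press 4 at (0,1):
0 1 0
1 1 0
1 1 1
0 0 0

After press 5 at (1,1):
0 0 0
0 0 1
1 0 1
0 0 0

After press 6 at (3,0):
0 0 0
0 0 1
0 0 1
1 1 0

After press 7 at (2,0):
0 0 0
1 0 1
1 1 1
0 1 0

After press 8 at (2,2):
0 0 0
1 0 0
1 0 0
0 1 1

Answer: 0 0 0
1 0 0
1 0 0
0 1 1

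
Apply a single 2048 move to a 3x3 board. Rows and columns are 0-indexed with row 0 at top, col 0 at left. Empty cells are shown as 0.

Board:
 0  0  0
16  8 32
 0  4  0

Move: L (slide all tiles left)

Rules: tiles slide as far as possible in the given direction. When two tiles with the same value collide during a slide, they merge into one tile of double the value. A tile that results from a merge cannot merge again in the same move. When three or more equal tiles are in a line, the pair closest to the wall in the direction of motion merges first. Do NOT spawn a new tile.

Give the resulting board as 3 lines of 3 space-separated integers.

Answer:  0  0  0
16  8 32
 4  0  0

Derivation:
Slide left:
row 0: [0, 0, 0] -> [0, 0, 0]
row 1: [16, 8, 32] -> [16, 8, 32]
row 2: [0, 4, 0] -> [4, 0, 0]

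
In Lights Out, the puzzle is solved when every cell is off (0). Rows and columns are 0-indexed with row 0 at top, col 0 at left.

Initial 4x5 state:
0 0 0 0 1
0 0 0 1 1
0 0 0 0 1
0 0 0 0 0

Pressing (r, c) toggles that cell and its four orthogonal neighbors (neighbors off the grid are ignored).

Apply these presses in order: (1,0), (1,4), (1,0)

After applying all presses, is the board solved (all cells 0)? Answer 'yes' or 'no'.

Answer: yes

Derivation:
After press 1 at (1,0):
1 0 0 0 1
1 1 0 1 1
1 0 0 0 1
0 0 0 0 0

After press 2 at (1,4):
1 0 0 0 0
1 1 0 0 0
1 0 0 0 0
0 0 0 0 0

After press 3 at (1,0):
0 0 0 0 0
0 0 0 0 0
0 0 0 0 0
0 0 0 0 0

Lights still on: 0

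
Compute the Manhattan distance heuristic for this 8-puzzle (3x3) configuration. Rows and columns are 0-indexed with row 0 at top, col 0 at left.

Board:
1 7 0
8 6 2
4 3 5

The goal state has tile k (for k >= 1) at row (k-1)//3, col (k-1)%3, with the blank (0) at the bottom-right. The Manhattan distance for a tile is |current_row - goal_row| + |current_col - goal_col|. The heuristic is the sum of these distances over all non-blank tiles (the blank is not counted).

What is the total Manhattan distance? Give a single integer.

Tile 1: (0,0)->(0,0) = 0
Tile 7: (0,1)->(2,0) = 3
Tile 8: (1,0)->(2,1) = 2
Tile 6: (1,1)->(1,2) = 1
Tile 2: (1,2)->(0,1) = 2
Tile 4: (2,0)->(1,0) = 1
Tile 3: (2,1)->(0,2) = 3
Tile 5: (2,2)->(1,1) = 2
Sum: 0 + 3 + 2 + 1 + 2 + 1 + 3 + 2 = 14

Answer: 14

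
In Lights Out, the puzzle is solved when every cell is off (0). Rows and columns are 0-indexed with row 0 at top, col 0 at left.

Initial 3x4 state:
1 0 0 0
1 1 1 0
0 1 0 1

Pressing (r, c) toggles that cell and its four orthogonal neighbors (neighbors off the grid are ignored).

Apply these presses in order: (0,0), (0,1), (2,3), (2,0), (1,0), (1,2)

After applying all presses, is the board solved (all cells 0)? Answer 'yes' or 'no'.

After press 1 at (0,0):
0 1 0 0
0 1 1 0
0 1 0 1

After press 2 at (0,1):
1 0 1 0
0 0 1 0
0 1 0 1

After press 3 at (2,3):
1 0 1 0
0 0 1 1
0 1 1 0

After press 4 at (2,0):
1 0 1 0
1 0 1 1
1 0 1 0

After press 5 at (1,0):
0 0 1 0
0 1 1 1
0 0 1 0

After press 6 at (1,2):
0 0 0 0
0 0 0 0
0 0 0 0

Lights still on: 0

Answer: yes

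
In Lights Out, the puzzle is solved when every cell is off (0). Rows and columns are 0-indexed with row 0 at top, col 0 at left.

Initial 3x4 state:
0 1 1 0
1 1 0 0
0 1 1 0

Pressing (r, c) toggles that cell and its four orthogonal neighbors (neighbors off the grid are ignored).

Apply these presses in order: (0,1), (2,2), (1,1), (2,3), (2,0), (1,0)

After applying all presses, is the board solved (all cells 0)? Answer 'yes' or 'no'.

After press 1 at (0,1):
1 0 0 0
1 0 0 0
0 1 1 0

After press 2 at (2,2):
1 0 0 0
1 0 1 0
0 0 0 1

After press 3 at (1,1):
1 1 0 0
0 1 0 0
0 1 0 1

After press 4 at (2,3):
1 1 0 0
0 1 0 1
0 1 1 0

After press 5 at (2,0):
1 1 0 0
1 1 0 1
1 0 1 0

After press 6 at (1,0):
0 1 0 0
0 0 0 1
0 0 1 0

Lights still on: 3

Answer: no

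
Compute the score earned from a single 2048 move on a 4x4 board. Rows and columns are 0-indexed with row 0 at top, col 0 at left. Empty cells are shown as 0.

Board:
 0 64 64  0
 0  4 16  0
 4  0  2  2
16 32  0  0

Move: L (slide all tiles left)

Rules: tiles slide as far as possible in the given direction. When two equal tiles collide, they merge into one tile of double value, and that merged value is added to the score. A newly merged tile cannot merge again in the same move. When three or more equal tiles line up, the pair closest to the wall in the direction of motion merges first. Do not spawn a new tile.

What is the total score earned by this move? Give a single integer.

Slide left:
row 0: [0, 64, 64, 0] -> [128, 0, 0, 0]  score +128 (running 128)
row 1: [0, 4, 16, 0] -> [4, 16, 0, 0]  score +0 (running 128)
row 2: [4, 0, 2, 2] -> [4, 4, 0, 0]  score +4 (running 132)
row 3: [16, 32, 0, 0] -> [16, 32, 0, 0]  score +0 (running 132)
Board after move:
128   0   0   0
  4  16   0   0
  4   4   0   0
 16  32   0   0

Answer: 132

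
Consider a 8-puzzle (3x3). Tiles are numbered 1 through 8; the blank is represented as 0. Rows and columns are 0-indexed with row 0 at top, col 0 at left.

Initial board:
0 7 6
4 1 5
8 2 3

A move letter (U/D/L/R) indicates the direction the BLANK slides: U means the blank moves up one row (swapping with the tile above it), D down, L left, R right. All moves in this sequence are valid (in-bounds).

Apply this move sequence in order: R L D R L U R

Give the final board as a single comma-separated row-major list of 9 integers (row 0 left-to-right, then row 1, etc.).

Answer: 7, 0, 6, 4, 1, 5, 8, 2, 3

Derivation:
After move 1 (R):
7 0 6
4 1 5
8 2 3

After move 2 (L):
0 7 6
4 1 5
8 2 3

After move 3 (D):
4 7 6
0 1 5
8 2 3

After move 4 (R):
4 7 6
1 0 5
8 2 3

After move 5 (L):
4 7 6
0 1 5
8 2 3

After move 6 (U):
0 7 6
4 1 5
8 2 3

After move 7 (R):
7 0 6
4 1 5
8 2 3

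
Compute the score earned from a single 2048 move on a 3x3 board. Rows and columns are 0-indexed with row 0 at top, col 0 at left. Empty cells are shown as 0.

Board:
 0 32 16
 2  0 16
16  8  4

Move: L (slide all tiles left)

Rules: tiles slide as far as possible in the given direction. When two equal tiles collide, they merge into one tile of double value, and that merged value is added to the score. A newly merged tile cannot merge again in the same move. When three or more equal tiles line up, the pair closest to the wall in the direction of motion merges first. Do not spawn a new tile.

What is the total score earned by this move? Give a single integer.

Answer: 0

Derivation:
Slide left:
row 0: [0, 32, 16] -> [32, 16, 0]  score +0 (running 0)
row 1: [2, 0, 16] -> [2, 16, 0]  score +0 (running 0)
row 2: [16, 8, 4] -> [16, 8, 4]  score +0 (running 0)
Board after move:
32 16  0
 2 16  0
16  8  4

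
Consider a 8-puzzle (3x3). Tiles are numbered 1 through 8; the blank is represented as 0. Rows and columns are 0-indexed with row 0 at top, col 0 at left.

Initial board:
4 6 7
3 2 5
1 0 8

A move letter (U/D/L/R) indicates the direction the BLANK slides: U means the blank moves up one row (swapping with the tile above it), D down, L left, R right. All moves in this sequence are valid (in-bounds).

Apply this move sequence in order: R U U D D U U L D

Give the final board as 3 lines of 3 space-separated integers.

Answer: 4 2 6
3 0 7
1 8 5

Derivation:
After move 1 (R):
4 6 7
3 2 5
1 8 0

After move 2 (U):
4 6 7
3 2 0
1 8 5

After move 3 (U):
4 6 0
3 2 7
1 8 5

After move 4 (D):
4 6 7
3 2 0
1 8 5

After move 5 (D):
4 6 7
3 2 5
1 8 0

After move 6 (U):
4 6 7
3 2 0
1 8 5

After move 7 (U):
4 6 0
3 2 7
1 8 5

After move 8 (L):
4 0 6
3 2 7
1 8 5

After move 9 (D):
4 2 6
3 0 7
1 8 5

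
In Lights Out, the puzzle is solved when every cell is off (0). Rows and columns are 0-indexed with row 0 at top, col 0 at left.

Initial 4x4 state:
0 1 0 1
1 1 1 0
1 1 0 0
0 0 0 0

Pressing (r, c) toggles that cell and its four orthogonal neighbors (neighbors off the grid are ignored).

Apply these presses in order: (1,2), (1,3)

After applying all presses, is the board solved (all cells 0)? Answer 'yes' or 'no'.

After press 1 at (1,2):
0 1 1 1
1 0 0 1
1 1 1 0
0 0 0 0

After press 2 at (1,3):
0 1 1 0
1 0 1 0
1 1 1 1
0 0 0 0

Lights still on: 8

Answer: no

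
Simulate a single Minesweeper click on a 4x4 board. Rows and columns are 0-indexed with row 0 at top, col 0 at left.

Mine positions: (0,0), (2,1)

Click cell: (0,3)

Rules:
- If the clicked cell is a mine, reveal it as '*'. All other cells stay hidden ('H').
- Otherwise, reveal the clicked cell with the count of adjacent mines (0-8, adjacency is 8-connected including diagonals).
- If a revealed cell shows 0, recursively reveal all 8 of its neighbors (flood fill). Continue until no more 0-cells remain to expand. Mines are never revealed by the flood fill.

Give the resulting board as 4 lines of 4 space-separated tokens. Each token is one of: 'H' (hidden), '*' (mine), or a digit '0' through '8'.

H 1 0 0
H 2 1 0
H H 1 0
H H 1 0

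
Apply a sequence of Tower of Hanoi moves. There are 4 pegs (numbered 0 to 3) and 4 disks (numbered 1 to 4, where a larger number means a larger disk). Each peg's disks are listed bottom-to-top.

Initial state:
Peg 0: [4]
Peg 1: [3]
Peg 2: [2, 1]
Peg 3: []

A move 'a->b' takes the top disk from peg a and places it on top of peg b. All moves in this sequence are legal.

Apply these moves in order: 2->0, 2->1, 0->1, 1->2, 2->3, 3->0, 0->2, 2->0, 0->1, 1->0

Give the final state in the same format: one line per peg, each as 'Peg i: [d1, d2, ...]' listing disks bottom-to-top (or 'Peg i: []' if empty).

Answer: Peg 0: [4, 1]
Peg 1: [3, 2]
Peg 2: []
Peg 3: []

Derivation:
After move 1 (2->0):
Peg 0: [4, 1]
Peg 1: [3]
Peg 2: [2]
Peg 3: []

After move 2 (2->1):
Peg 0: [4, 1]
Peg 1: [3, 2]
Peg 2: []
Peg 3: []

After move 3 (0->1):
Peg 0: [4]
Peg 1: [3, 2, 1]
Peg 2: []
Peg 3: []

After move 4 (1->2):
Peg 0: [4]
Peg 1: [3, 2]
Peg 2: [1]
Peg 3: []

After move 5 (2->3):
Peg 0: [4]
Peg 1: [3, 2]
Peg 2: []
Peg 3: [1]

After move 6 (3->0):
Peg 0: [4, 1]
Peg 1: [3, 2]
Peg 2: []
Peg 3: []

After move 7 (0->2):
Peg 0: [4]
Peg 1: [3, 2]
Peg 2: [1]
Peg 3: []

After move 8 (2->0):
Peg 0: [4, 1]
Peg 1: [3, 2]
Peg 2: []
Peg 3: []

After move 9 (0->1):
Peg 0: [4]
Peg 1: [3, 2, 1]
Peg 2: []
Peg 3: []

After move 10 (1->0):
Peg 0: [4, 1]
Peg 1: [3, 2]
Peg 2: []
Peg 3: []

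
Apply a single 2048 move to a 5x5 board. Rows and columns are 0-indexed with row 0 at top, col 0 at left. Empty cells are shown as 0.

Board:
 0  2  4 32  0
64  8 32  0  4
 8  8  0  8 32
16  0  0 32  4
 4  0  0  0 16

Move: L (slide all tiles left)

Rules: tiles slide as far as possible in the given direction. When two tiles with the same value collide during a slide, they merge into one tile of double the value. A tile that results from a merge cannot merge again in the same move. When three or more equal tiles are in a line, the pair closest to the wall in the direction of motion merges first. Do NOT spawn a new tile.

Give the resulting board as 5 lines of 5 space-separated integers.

Answer:  2  4 32  0  0
64  8 32  4  0
16  8 32  0  0
16 32  4  0  0
 4 16  0  0  0

Derivation:
Slide left:
row 0: [0, 2, 4, 32, 0] -> [2, 4, 32, 0, 0]
row 1: [64, 8, 32, 0, 4] -> [64, 8, 32, 4, 0]
row 2: [8, 8, 0, 8, 32] -> [16, 8, 32, 0, 0]
row 3: [16, 0, 0, 32, 4] -> [16, 32, 4, 0, 0]
row 4: [4, 0, 0, 0, 16] -> [4, 16, 0, 0, 0]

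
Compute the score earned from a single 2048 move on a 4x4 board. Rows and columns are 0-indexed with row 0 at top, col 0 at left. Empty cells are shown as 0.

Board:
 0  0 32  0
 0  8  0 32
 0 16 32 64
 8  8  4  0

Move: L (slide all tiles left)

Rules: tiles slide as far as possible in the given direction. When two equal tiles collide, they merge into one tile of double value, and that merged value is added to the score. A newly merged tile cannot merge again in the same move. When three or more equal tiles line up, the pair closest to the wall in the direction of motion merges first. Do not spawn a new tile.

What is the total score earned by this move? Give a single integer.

Answer: 16

Derivation:
Slide left:
row 0: [0, 0, 32, 0] -> [32, 0, 0, 0]  score +0 (running 0)
row 1: [0, 8, 0, 32] -> [8, 32, 0, 0]  score +0 (running 0)
row 2: [0, 16, 32, 64] -> [16, 32, 64, 0]  score +0 (running 0)
row 3: [8, 8, 4, 0] -> [16, 4, 0, 0]  score +16 (running 16)
Board after move:
32  0  0  0
 8 32  0  0
16 32 64  0
16  4  0  0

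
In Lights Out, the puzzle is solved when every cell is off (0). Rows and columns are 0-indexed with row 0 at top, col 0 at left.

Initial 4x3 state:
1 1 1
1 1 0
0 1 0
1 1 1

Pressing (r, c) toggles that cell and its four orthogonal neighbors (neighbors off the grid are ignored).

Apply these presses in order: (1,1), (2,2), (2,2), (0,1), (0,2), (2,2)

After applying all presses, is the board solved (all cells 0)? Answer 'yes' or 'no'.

Answer: no

Derivation:
After press 1 at (1,1):
1 0 1
0 0 1
0 0 0
1 1 1

After press 2 at (2,2):
1 0 1
0 0 0
0 1 1
1 1 0

After press 3 at (2,2):
1 0 1
0 0 1
0 0 0
1 1 1

After press 4 at (0,1):
0 1 0
0 1 1
0 0 0
1 1 1

After press 5 at (0,2):
0 0 1
0 1 0
0 0 0
1 1 1

After press 6 at (2,2):
0 0 1
0 1 1
0 1 1
1 1 0

Lights still on: 7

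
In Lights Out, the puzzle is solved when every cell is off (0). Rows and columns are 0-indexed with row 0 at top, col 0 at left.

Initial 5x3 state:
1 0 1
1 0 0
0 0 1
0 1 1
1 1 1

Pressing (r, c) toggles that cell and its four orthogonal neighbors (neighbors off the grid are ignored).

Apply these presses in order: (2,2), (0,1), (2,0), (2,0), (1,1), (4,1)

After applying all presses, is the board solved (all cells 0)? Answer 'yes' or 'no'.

Answer: yes

Derivation:
After press 1 at (2,2):
1 0 1
1 0 1
0 1 0
0 1 0
1 1 1

After press 2 at (0,1):
0 1 0
1 1 1
0 1 0
0 1 0
1 1 1

After press 3 at (2,0):
0 1 0
0 1 1
1 0 0
1 1 0
1 1 1

After press 4 at (2,0):
0 1 0
1 1 1
0 1 0
0 1 0
1 1 1

After press 5 at (1,1):
0 0 0
0 0 0
0 0 0
0 1 0
1 1 1

After press 6 at (4,1):
0 0 0
0 0 0
0 0 0
0 0 0
0 0 0

Lights still on: 0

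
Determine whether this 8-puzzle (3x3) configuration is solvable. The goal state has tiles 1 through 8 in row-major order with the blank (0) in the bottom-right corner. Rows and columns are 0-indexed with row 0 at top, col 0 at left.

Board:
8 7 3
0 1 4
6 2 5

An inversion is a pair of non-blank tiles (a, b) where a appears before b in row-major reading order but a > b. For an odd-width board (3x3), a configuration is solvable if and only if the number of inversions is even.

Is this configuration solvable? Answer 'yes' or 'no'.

Answer: yes

Derivation:
Inversions (pairs i<j in row-major order where tile[i] > tile[j] > 0): 18
18 is even, so the puzzle is solvable.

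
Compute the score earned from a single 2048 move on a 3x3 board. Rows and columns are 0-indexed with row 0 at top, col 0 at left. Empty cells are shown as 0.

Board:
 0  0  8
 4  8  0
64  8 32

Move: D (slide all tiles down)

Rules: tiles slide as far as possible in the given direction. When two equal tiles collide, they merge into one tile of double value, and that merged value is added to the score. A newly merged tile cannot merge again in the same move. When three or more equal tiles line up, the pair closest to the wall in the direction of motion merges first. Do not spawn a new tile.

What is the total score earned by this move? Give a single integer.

Answer: 16

Derivation:
Slide down:
col 0: [0, 4, 64] -> [0, 4, 64]  score +0 (running 0)
col 1: [0, 8, 8] -> [0, 0, 16]  score +16 (running 16)
col 2: [8, 0, 32] -> [0, 8, 32]  score +0 (running 16)
Board after move:
 0  0  0
 4  0  8
64 16 32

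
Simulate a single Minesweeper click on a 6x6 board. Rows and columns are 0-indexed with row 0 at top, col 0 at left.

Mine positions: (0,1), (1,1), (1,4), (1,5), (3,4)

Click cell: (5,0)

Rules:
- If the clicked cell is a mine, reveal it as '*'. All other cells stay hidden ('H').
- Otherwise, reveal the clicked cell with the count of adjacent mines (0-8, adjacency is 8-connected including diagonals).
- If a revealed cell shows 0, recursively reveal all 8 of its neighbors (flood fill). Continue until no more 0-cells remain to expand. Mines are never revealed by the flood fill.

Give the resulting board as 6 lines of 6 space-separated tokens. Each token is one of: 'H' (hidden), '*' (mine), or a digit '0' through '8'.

H H H H H H
H H H H H H
1 1 1 2 H H
0 0 0 1 H H
0 0 0 1 1 1
0 0 0 0 0 0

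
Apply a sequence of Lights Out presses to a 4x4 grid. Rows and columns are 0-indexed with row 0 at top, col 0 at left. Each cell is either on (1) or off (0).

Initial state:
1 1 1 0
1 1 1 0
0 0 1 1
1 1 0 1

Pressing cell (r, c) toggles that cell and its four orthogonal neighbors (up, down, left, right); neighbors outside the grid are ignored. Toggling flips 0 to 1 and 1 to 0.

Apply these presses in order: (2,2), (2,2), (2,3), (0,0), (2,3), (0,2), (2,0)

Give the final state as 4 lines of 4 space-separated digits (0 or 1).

Answer: 0 1 0 1
1 1 0 0
1 1 1 1
0 1 0 1

Derivation:
After press 1 at (2,2):
1 1 1 0
1 1 0 0
0 1 0 0
1 1 1 1

After press 2 at (2,2):
1 1 1 0
1 1 1 0
0 0 1 1
1 1 0 1

After press 3 at (2,3):
1 1 1 0
1 1 1 1
0 0 0 0
1 1 0 0

After press 4 at (0,0):
0 0 1 0
0 1 1 1
0 0 0 0
1 1 0 0

After press 5 at (2,3):
0 0 1 0
0 1 1 0
0 0 1 1
1 1 0 1

After press 6 at (0,2):
0 1 0 1
0 1 0 0
0 0 1 1
1 1 0 1

After press 7 at (2,0):
0 1 0 1
1 1 0 0
1 1 1 1
0 1 0 1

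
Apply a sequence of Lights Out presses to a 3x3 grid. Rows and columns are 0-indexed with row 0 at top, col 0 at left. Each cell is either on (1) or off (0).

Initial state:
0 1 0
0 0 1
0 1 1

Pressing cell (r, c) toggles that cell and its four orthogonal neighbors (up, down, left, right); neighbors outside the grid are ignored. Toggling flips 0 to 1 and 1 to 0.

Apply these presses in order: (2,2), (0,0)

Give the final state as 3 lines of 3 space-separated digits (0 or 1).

After press 1 at (2,2):
0 1 0
0 0 0
0 0 0

After press 2 at (0,0):
1 0 0
1 0 0
0 0 0

Answer: 1 0 0
1 0 0
0 0 0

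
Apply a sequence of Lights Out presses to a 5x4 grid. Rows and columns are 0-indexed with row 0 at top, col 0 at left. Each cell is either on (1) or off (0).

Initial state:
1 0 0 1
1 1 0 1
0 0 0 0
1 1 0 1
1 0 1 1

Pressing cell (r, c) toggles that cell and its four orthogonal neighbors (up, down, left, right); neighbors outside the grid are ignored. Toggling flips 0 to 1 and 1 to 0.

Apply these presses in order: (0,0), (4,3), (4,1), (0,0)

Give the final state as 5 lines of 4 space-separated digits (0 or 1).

Answer: 1 0 0 1
1 1 0 1
0 0 0 0
1 0 0 0
0 1 1 0

Derivation:
After press 1 at (0,0):
0 1 0 1
0 1 0 1
0 0 0 0
1 1 0 1
1 0 1 1

After press 2 at (4,3):
0 1 0 1
0 1 0 1
0 0 0 0
1 1 0 0
1 0 0 0

After press 3 at (4,1):
0 1 0 1
0 1 0 1
0 0 0 0
1 0 0 0
0 1 1 0

After press 4 at (0,0):
1 0 0 1
1 1 0 1
0 0 0 0
1 0 0 0
0 1 1 0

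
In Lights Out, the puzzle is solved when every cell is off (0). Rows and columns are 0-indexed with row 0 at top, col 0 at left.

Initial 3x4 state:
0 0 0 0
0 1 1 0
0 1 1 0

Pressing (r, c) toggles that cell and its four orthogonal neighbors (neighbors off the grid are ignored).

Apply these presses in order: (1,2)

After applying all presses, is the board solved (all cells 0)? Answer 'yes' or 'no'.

Answer: no

Derivation:
After press 1 at (1,2):
0 0 1 0
0 0 0 1
0 1 0 0

Lights still on: 3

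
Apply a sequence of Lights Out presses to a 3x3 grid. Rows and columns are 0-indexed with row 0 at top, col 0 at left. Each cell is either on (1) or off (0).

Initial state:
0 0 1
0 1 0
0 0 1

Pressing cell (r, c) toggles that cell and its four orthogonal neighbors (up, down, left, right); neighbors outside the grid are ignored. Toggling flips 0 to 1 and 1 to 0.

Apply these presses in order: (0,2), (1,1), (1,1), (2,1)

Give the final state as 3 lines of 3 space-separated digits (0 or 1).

Answer: 0 1 0
0 0 1
1 1 0

Derivation:
After press 1 at (0,2):
0 1 0
0 1 1
0 0 1

After press 2 at (1,1):
0 0 0
1 0 0
0 1 1

After press 3 at (1,1):
0 1 0
0 1 1
0 0 1

After press 4 at (2,1):
0 1 0
0 0 1
1 1 0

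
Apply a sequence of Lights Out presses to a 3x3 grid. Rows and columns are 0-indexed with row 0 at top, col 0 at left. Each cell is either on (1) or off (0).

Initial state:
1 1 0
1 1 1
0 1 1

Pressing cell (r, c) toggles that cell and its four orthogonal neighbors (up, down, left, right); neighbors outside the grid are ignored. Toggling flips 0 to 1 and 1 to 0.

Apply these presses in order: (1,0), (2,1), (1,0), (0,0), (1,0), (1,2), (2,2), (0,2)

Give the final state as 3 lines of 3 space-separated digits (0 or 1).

Answer: 1 1 0
1 0 0
0 1 0

Derivation:
After press 1 at (1,0):
0 1 0
0 0 1
1 1 1

After press 2 at (2,1):
0 1 0
0 1 1
0 0 0

After press 3 at (1,0):
1 1 0
1 0 1
1 0 0

After press 4 at (0,0):
0 0 0
0 0 1
1 0 0

After press 5 at (1,0):
1 0 0
1 1 1
0 0 0

After press 6 at (1,2):
1 0 1
1 0 0
0 0 1

After press 7 at (2,2):
1 0 1
1 0 1
0 1 0

After press 8 at (0,2):
1 1 0
1 0 0
0 1 0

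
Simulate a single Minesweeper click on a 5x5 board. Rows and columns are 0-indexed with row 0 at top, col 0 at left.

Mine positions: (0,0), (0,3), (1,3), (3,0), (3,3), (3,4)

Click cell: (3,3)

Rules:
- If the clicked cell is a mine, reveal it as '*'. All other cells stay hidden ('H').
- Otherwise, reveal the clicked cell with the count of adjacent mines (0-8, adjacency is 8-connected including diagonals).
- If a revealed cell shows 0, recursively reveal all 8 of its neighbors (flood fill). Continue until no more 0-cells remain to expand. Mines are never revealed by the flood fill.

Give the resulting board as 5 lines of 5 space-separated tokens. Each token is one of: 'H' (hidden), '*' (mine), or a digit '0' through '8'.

H H H H H
H H H H H
H H H H H
H H H * H
H H H H H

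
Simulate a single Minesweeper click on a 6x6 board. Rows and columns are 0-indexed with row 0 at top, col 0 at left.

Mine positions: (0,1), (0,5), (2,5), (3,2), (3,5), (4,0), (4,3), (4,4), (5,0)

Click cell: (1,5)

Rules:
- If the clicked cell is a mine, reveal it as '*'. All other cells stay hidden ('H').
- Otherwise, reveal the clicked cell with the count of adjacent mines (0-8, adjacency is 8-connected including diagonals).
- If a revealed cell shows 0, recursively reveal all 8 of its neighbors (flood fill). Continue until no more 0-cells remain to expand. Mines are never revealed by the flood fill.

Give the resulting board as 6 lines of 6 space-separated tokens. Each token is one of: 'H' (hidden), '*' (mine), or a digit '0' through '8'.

H H H H H H
H H H H H 2
H H H H H H
H H H H H H
H H H H H H
H H H H H H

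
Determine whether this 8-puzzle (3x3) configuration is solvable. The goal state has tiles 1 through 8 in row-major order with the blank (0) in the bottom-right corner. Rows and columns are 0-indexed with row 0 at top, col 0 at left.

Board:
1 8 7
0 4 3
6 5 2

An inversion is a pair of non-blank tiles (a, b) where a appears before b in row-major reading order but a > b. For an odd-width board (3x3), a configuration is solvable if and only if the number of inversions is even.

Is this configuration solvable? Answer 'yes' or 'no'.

Answer: no

Derivation:
Inversions (pairs i<j in row-major order where tile[i] > tile[j] > 0): 17
17 is odd, so the puzzle is not solvable.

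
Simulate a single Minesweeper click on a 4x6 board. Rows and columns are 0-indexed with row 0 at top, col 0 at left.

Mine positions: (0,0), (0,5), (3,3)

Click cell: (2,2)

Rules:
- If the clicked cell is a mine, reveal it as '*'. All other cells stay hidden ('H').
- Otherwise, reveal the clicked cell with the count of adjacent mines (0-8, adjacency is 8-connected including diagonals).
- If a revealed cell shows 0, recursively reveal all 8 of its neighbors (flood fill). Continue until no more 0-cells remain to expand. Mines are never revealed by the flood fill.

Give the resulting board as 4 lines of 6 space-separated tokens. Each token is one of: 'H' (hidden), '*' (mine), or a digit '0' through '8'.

H H H H H H
H H H H H H
H H 1 H H H
H H H H H H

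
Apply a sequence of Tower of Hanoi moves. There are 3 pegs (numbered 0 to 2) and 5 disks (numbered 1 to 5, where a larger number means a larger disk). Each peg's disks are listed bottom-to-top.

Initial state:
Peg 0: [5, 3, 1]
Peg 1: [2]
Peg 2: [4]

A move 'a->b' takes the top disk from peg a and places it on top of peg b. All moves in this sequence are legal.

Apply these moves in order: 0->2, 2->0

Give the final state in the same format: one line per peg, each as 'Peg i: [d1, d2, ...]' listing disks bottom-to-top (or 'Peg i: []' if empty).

After move 1 (0->2):
Peg 0: [5, 3]
Peg 1: [2]
Peg 2: [4, 1]

After move 2 (2->0):
Peg 0: [5, 3, 1]
Peg 1: [2]
Peg 2: [4]

Answer: Peg 0: [5, 3, 1]
Peg 1: [2]
Peg 2: [4]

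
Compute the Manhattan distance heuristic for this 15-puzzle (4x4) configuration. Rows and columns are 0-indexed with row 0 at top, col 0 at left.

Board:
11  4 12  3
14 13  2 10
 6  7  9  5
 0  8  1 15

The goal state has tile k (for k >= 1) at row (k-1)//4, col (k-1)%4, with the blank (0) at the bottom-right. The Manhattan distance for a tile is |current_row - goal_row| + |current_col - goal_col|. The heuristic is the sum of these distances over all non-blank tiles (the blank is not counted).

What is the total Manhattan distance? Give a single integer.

Tile 11: at (0,0), goal (2,2), distance |0-2|+|0-2| = 4
Tile 4: at (0,1), goal (0,3), distance |0-0|+|1-3| = 2
Tile 12: at (0,2), goal (2,3), distance |0-2|+|2-3| = 3
Tile 3: at (0,3), goal (0,2), distance |0-0|+|3-2| = 1
Tile 14: at (1,0), goal (3,1), distance |1-3|+|0-1| = 3
Tile 13: at (1,1), goal (3,0), distance |1-3|+|1-0| = 3
Tile 2: at (1,2), goal (0,1), distance |1-0|+|2-1| = 2
Tile 10: at (1,3), goal (2,1), distance |1-2|+|3-1| = 3
Tile 6: at (2,0), goal (1,1), distance |2-1|+|0-1| = 2
Tile 7: at (2,1), goal (1,2), distance |2-1|+|1-2| = 2
Tile 9: at (2,2), goal (2,0), distance |2-2|+|2-0| = 2
Tile 5: at (2,3), goal (1,0), distance |2-1|+|3-0| = 4
Tile 8: at (3,1), goal (1,3), distance |3-1|+|1-3| = 4
Tile 1: at (3,2), goal (0,0), distance |3-0|+|2-0| = 5
Tile 15: at (3,3), goal (3,2), distance |3-3|+|3-2| = 1
Sum: 4 + 2 + 3 + 1 + 3 + 3 + 2 + 3 + 2 + 2 + 2 + 4 + 4 + 5 + 1 = 41

Answer: 41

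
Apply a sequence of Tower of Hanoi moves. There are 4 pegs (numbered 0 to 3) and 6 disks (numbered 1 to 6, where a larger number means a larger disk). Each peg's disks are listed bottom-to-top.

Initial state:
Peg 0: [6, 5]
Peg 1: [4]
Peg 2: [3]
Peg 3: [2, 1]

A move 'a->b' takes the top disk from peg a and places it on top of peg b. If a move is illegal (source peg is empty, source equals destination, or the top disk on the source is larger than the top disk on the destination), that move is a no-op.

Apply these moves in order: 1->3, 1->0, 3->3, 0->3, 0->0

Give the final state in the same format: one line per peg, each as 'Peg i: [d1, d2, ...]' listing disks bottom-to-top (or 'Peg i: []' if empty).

After move 1 (1->3):
Peg 0: [6, 5]
Peg 1: [4]
Peg 2: [3]
Peg 3: [2, 1]

After move 2 (1->0):
Peg 0: [6, 5, 4]
Peg 1: []
Peg 2: [3]
Peg 3: [2, 1]

After move 3 (3->3):
Peg 0: [6, 5, 4]
Peg 1: []
Peg 2: [3]
Peg 3: [2, 1]

After move 4 (0->3):
Peg 0: [6, 5, 4]
Peg 1: []
Peg 2: [3]
Peg 3: [2, 1]

After move 5 (0->0):
Peg 0: [6, 5, 4]
Peg 1: []
Peg 2: [3]
Peg 3: [2, 1]

Answer: Peg 0: [6, 5, 4]
Peg 1: []
Peg 2: [3]
Peg 3: [2, 1]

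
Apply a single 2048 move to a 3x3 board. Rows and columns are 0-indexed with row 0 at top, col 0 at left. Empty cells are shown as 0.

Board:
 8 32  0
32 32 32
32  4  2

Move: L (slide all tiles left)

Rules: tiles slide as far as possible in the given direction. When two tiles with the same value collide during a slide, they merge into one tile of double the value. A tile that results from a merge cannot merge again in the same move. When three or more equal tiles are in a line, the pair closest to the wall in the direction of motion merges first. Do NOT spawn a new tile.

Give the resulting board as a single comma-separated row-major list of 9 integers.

Answer: 8, 32, 0, 64, 32, 0, 32, 4, 2

Derivation:
Slide left:
row 0: [8, 32, 0] -> [8, 32, 0]
row 1: [32, 32, 32] -> [64, 32, 0]
row 2: [32, 4, 2] -> [32, 4, 2]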